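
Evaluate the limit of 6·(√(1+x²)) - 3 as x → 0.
Direct substitution at x = 0 gives 3.

Final answer: 3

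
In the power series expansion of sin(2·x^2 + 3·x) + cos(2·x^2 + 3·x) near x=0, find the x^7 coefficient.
Expand to order 7: sin(2·x^2 + 3·x) + cos(2·x^2 + 3·x) = 4769·x^7/560 + 3217·x^6/240 + 201·x^5/40 - 61·x^4/8 - 21·x^3/2 - 5·x^2/2 + 3·x + 1 + O(x^8).
The coefficient of x^7 is 4769/560.

Final answer: 4769/560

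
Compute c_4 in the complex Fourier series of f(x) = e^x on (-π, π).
Compute the real Fourier coefficients first: a_4 = (-1 + e^(2·π))·e^(-π)/(17·π), b_4 = (4 - 4·e^(2·π))·e^(-π)/(17·π).
Then c_4 = (a_4 − i·b_4)/2 = -e^(-π)/(34·π) + e^(π)/(34·π) - 2·i·e^(-π)/(17·π) + 2·i·e^(π)/(17·π).

Final answer: -e^(-π)/(34·π) + e^(π)/(34·π) - 2·i·e^(-π)/(17·π) + 2·i·e^(π)/(17·π)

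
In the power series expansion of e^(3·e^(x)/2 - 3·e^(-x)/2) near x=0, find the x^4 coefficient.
Expand to order 4: e^(3·e^(x)/2 - 3·e^(-x)/2) = 39·x^4/8 + 5·x^3 + 9·x^2/2 + 3·x + 1 + O(x^5).
The coefficient of x^4 is 39/8.

Final answer: 39/8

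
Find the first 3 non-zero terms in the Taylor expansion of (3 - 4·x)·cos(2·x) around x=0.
-6·x^2 - 4·x + 3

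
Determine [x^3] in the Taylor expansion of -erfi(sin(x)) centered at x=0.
Expand to order 3: -erfi(sin(x)) = -x^3/(3·√(π)) - 2·x/√(π) + O(x^4).
The coefficient of x^3 is -1/(3·√(π)).

Final answer: -1/(3·√(π))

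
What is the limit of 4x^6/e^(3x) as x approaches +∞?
This is an ∞/∞ indeterminate form as x → +∞.
The exponential denominator e^(3x) dominates the polynomial numerator (e^x ≫ x^6 as x → ∞), so the quotient → 0.
Limit = 0.

Final answer: 0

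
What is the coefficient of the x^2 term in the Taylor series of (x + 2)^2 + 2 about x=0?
Expand to order 2: (x + 2)^2 + 2 = x^2 + 4·x + 6 + O(x^3).
The coefficient of x^2 is 1.

Final answer: 1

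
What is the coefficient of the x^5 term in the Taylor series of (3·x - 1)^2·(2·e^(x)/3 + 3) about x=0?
Expand to order 5: (3·x - 1)^2·(2·e^(x)/3 + 3) = 151·x^5/180 + 85·x^4/36 + 37·x^3/9 + 88·x^2/3 - 64·x/3 + 11/3 + O(x^6).
The coefficient of x^5 is 151/180.

Final answer: 151/180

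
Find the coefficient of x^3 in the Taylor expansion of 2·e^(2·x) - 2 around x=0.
Expand to order 3: 2·e^(2·x) - 2 = 8·x^3/3 + 4·x^2 + 4·x + O(x^4).
The coefficient of x^3 is 8/3.

Final answer: 8/3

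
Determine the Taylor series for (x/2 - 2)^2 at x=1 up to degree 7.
9/4 - 3·(x - 1)/2 + (x - 1)^2/4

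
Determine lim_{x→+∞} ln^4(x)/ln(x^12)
This is an ∞/∞ indeterminate form as x → +∞.
Write ln(x^12) = 12·ln(x), reducing the quotient to ln^3(x)/12 → ∞.
Limit = ∞.

Final answer: ∞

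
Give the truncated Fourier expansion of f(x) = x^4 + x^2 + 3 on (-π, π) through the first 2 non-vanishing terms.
(44 - 8·π^2)·cos(x) + 3 + π^2/3 + π^4/5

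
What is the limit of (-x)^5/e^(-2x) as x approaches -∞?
This is an ∞/∞ indeterminate form as x → -∞.
Compare growth rates of the dominant terms (exponentials ≫ polynomials ≫ logarithms), or apply L'Hôpital's rule; the quotient → 0.
Limit = 0.

Final answer: 0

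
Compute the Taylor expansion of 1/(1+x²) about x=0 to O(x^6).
x^4 - x^2 + 1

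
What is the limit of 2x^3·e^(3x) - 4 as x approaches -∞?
The product is a 0·∞ indeterminate form at x → -∞.
Rewrite the product as 2x^3 / e^(-3x) (an ∞/∞ form) and apply L'Hôpital, or use the standard hierarchy e^(3|x|) ≫ |x^3| as x → -∞.
The indeterminate product → 0, so the limit = -4.

Final answer: -4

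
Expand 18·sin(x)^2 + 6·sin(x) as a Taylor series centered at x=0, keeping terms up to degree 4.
-6·x^4 - x^3 + 18·x^2 + 6·x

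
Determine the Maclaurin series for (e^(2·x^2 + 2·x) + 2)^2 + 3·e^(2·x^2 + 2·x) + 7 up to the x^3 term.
64·x^3 + 40·x^2 + 18·x + 19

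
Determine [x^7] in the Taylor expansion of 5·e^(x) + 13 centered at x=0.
Expand to order 7: 5·e^(x) + 13 = x^7/1008 + x^6/144 + x^5/24 + 5·x^4/24 + 5·x^3/6 + 5·x^2/2 + 5·x + 18 + O(x^8).
The coefficient of x^7 is 1/1008.

Final answer: 1/1008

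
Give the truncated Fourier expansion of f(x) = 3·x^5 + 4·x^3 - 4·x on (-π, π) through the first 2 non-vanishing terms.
(-112·π^2 + 6·π^4 + 664)·sin(x) + (-3·π^4 - 25/2 + 11·π^2)·sin(2·x)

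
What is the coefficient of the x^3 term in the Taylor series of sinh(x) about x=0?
Expand to order 3: sinh(x) = x^3/6 + x + O(x^4).
The coefficient of x^3 is 1/6.

Final answer: 1/6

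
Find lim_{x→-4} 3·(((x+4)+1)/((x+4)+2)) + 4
Direct substitution at x = -4 gives 11/2.

Final answer: 11/2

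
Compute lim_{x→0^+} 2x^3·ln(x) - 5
The product is a 0·∞ indeterminate form at x → 0⁺.
Rewrite the product as 2·ln(x) / x^(-3) and apply L'Hôpital, or use the standard hierarchy x^(-3) ≫ |ln x| as x → 0⁺.
The indeterminate product → 0, so the limit = -5.

Final answer: -5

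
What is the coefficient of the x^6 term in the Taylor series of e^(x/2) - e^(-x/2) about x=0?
Expand to order 6: e^(x/2) - e^(-x/2) = x^5/1920 + x^3/24 + x + O(x^7).
The coefficient of x^6 is 0.

Final answer: 0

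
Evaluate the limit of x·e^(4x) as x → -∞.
This is a 0·∞ indeterminate form at x → -∞.
Rewrite the product as x / e^(-4x) (an ∞/∞ form) and apply L'Hôpital, or use the standard hierarchy e^(4|x|) ≫ |x| as x → -∞.
The indeterminate product → 0, so the limit = 0.

Final answer: 0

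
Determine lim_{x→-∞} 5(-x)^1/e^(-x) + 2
The quotient is an ∞/∞ indeterminate form as x → -∞.
Compare growth rates of the dominant terms (exponentials ≫ polynomials ≫ logarithms), or apply L'Hôpital's rule; the quotient → 0.
Adding the constant: 0 + 2 = 2. Limit = 2.

Final answer: 2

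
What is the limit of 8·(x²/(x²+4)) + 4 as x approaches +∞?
Evaluate the dominant behaviour as x → +∞; each term tends to a finite value or vanishes.
Limit = 12.

Final answer: 12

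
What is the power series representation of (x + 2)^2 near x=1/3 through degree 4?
49/9 + 14·(x - 1/3)/3 + (x - 1/3)^2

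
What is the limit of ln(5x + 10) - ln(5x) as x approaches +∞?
This is an ∞ − ∞ indeterminate form.
Combine the logarithms: ln(5x+10) − ln(5x) = ln((5x+10)/(5x)) = ln(1 + 10/(5x)) → ln(1) = 0.
Limit = 0.

Final answer: 0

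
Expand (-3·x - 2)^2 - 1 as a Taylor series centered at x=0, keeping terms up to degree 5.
9·x^2 + 12·x + 3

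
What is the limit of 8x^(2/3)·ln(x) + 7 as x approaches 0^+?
The product is a 0·∞ indeterminate form at x → 0⁺.
Rewrite the product as 8·ln(x) / x^(-2/3) and apply L'Hôpital, or use the standard hierarchy x^(-2/3) ≫ |ln x| as x → 0⁺.
The indeterminate product → 0, so the limit = 7.

Final answer: 7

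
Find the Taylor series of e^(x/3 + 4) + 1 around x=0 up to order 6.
x^6·e^(4)/524880 + x^5·e^(4)/29160 + x^4·e^(4)/1944 + x^3·e^(4)/162 + x^2·e^(4)/18 + x·e^(4)/3 + 1 + e^(4)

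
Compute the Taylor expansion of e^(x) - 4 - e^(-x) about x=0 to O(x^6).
x^5/60 + x^3/3 + 2·x - 4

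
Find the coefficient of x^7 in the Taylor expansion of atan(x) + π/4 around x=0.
Expand to order 7: atan(x) + π/4 = -x^7/7 + x^5/5 - x^3/3 + x + π/4 + O(x^8).
The coefficient of x^7 is -1/7.

Final answer: -1/7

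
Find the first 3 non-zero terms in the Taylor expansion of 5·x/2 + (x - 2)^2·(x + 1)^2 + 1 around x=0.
-3·x^2 + 13·x/2 + 5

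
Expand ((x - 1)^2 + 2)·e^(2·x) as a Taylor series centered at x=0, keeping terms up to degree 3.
2·x^3 + 3·x^2 + 4·x + 3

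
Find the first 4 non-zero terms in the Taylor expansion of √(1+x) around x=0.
x^3/16 - x^2/8 + x/2 + 1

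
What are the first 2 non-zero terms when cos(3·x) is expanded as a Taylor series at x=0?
1 - 9·x^2/2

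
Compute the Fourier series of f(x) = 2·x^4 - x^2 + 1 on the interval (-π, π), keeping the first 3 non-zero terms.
(100 - 16·π^2)·cos(x) + (-7 + 4·π^2)·cos(2·x) - π^2/3 + 1 + 2·π^4/5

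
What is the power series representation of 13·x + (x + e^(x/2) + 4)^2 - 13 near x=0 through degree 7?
41·x^7/161280 + x^6/480 + x^5/64 + 5·x^4/48 + 7·x^3/12 + 7·x^2/2 + 28·x + 12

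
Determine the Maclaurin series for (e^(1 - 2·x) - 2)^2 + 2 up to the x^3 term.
x^3·(-2 + e)^2·(-8·e^(2)/(-2 + e)^2 - 8·e/(3·(-2 + e))) + x^2·(-2 + e)^2·(4·e/(-2 + e) + 4·e^(2)/(-2 + e)^2) - 4·e·x·(-2 + e) + (-2 + e)^2 + 2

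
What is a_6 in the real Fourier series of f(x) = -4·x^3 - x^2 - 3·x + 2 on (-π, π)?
a_6 = (1/π) ∫_{-π}^{π} f(x)·cos(6x) dx.
Evaluate the integral (use parity and integration by parts as needed): a_6 = -1/9.

Final answer: -1/9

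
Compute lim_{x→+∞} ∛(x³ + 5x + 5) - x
This is an ∞ − ∞ indeterminate form.
Multiply by (A² + AB + B²)/(A² + AB + B²) where A = ∛(x³+5x + 5), B = x to use A³ − B³ = (A−B)(A²+AB+B²); the x³ terms cancel, leaving (5x + 5)/(A²+AB+B²) with denominator ~ 3x², so the limit is 0.
Limit = 0.

Final answer: 0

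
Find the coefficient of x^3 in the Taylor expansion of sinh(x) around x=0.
Expand to order 3: sinh(x) = x^3/6 + x + O(x^4).
The coefficient of x^3 is 1/6.

Final answer: 1/6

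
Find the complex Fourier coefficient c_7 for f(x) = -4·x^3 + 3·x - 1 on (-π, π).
Compute the real Fourier coefficients first: a_7 = 0, b_7 = 342/343 - 8·π^2/7.
Then c_7 = (a_7 − i·b_7)/2 = -171·i/343 + 4·i·π^2/7.

Final answer: -171·i/343 + 4·i·π^2/7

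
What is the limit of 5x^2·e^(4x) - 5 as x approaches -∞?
The product is a 0·∞ indeterminate form at x → -∞.
Rewrite the product as 5x^2 / e^(-4x) (an ∞/∞ form) and apply L'Hôpital, or use the standard hierarchy e^(4|x|) ≫ |x^2| as x → -∞.
The indeterminate product → 0, so the limit = -5.

Final answer: -5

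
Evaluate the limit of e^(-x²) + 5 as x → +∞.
Evaluate the dominant behaviour as x → +∞; each term tends to a finite value or vanishes.
Limit = 5.

Final answer: 5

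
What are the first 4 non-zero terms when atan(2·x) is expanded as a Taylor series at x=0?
-128·x^7/7 + 32·x^5/5 - 8·x^3/3 + 2·x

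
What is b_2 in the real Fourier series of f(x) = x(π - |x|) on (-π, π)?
b_2 = (1/π) ∫_{-π}^{π} f(x)·sin(2x) dx.
Evaluate the integral (use parity and integration by parts as needed): b_2 = 0.

Final answer: 0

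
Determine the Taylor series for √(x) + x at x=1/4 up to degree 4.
3/4 + 2·(x - 1/4) - (x - 1/4)^2 + 2·(x - 1/4)^3 - 5·(x - 1/4)^4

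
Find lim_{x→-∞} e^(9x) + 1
Evaluate the dominant behaviour as x → -∞; each term tends to a finite value or vanishes.
Limit = 1.

Final answer: 1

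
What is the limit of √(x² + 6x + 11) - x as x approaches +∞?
As x → +∞: multiply by the conjugate to get (6x+11)/(√(x²+6x+11)+x); the denominator ~ 2x, so the limit is 6/2 = 3.
Limit = 3.

Final answer: 3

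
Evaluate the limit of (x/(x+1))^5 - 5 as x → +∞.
As x → +∞: x/(x+1) = 1/(1 + 1/x) → 1, and the 5th power of a limit-1 base also → 1; with the additive constant, 1 - 5 = -4.
Limit = -4.

Final answer: -4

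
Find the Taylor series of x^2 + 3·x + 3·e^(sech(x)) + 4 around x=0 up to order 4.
e·x^4 + x^2·(1 - 3·e/2) + 3·x + 4 + 3·e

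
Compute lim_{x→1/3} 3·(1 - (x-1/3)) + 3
Direct substitution at x = 1/3 gives 6.

Final answer: 6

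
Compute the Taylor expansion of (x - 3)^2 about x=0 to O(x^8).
x^2 - 6·x + 9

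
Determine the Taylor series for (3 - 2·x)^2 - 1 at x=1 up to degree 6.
-4·(x - 1) + 4·(x - 1)^2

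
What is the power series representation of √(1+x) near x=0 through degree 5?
7·x^5/256 - 5·x^4/128 + x^3/16 - x^2/8 + x/2 + 1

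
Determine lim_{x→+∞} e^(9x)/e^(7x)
This is an ∞/∞ indeterminate form as x → +∞.
Rewrite e^(9x)/e^(7x) = e^((9−7)x) = e^(2x); the exponent coefficient is 2 > 0 so e^(2x) → ∞.
Limit = ∞.

Final answer: ∞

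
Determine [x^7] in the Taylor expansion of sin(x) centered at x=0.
Expand to order 7: sin(x) = -x^7/5040 + x^5/120 - x^3/6 + x + O(x^8).
The coefficient of x^7 is -1/5040.

Final answer: -1/5040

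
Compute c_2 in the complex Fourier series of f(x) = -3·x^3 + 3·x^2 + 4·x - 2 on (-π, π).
Compute the real Fourier coefficients first: a_2 = 3, b_2 = -17/2 + 3·π^2.
Then c_2 = (a_2 − i·b_2)/2 = 3/2 - 3·i·π^2/2 + 17·i/4.

Final answer: 3/2 - 3·i·π^2/2 + 17·i/4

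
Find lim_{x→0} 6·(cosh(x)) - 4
Direct substitution at x = 0 gives 2.

Final answer: 2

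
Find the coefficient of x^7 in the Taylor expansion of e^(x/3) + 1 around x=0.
Expand to order 7: e^(x/3) + 1 = x^7/11022480 + x^6/524880 + x^5/29160 + x^4/1944 + x^3/162 + x^2/18 + x/3 + 2 + O(x^8).
The coefficient of x^7 is 1/11022480.

Final answer: 1/11022480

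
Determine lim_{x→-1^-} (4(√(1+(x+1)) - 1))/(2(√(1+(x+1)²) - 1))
Both numerator and denominator → 0 as x → -1^-; this is a 0/0 indeterminate form.
Expand each to leading order near x = -1: numerator ~ 2·(x + 1), denominator ~ (x + 1)^2.
The limit of the ratio is -∞.

Final answer: -∞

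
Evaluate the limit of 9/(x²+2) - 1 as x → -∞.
Evaluate the dominant behaviour as x → -∞; each term tends to a finite value or vanishes.
Limit = -1.

Final answer: -1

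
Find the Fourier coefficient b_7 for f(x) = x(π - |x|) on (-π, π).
b_7 = (1/π) ∫_{-π}^{π} f(x)·sin(7x) dx.
Evaluate the integral (use parity and integration by parts as needed): b_7 = 8/(343·π).

Final answer: 8/(343·π)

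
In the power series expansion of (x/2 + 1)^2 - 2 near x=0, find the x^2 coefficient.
Expand to order 2: (x/2 + 1)^2 - 2 = x^2/4 + x - 1 + O(x^3).
The coefficient of x^2 is 1/4.

Final answer: 1/4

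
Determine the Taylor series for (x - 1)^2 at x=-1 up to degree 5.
4 - 4·(x + 1) + (x + 1)^2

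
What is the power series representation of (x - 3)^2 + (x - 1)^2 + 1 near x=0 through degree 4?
2·x^2 - 8·x + 11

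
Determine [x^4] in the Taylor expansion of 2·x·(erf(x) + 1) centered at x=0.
Expand to order 4: 2·x·(erf(x) + 1) = -4·x^4/(3·√(π)) + 4·x^2/√(π) + 2·x + O(x^5).
The coefficient of x^4 is -4/(3·√(π)).

Final answer: -4/(3·√(π))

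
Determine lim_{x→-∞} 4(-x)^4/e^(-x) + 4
The quotient is an ∞/∞ indeterminate form as x → -∞.
Compare growth rates of the dominant terms (exponentials ≫ polynomials ≫ logarithms), or apply L'Hôpital's rule; the quotient → 0.
Adding the constant: 0 + 4 = 4. Limit = 4.

Final answer: 4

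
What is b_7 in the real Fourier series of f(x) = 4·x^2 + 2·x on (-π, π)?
b_7 = (1/π) ∫_{-π}^{π} f(x)·sin(7x) dx.
Evaluate the integral (use parity and integration by parts as needed): b_7 = 4/7.

Final answer: 4/7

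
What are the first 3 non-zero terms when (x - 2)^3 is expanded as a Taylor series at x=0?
-6·x^2 + 12·x - 8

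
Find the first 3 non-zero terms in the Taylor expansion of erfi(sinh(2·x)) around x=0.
88·x^5/(5·√(π)) + 8·x^3/√(π) + 4·x/√(π)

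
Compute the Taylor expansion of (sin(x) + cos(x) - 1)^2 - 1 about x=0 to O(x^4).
-x^3 + x^2 - 1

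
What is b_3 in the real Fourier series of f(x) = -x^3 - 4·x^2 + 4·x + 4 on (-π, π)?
b_3 = (1/π) ∫_{-π}^{π} f(x)·sin(3x) dx.
Evaluate the integral (use parity and integration by parts as needed): b_3 = 28/9 - 2·π^2/3.

Final answer: 28/9 - 2·π^2/3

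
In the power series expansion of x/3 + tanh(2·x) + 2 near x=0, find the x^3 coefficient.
Expand to order 3: x/3 + tanh(2·x) + 2 = -8·x^3/3 + 7·x/3 + 2 + O(x^4).
The coefficient of x^3 is -8/3.

Final answer: -8/3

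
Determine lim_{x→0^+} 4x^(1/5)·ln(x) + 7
The product is a 0·∞ indeterminate form at x → 0⁺.
Rewrite the product as 4·ln(x) / x^(-1/5) and apply L'Hôpital, or use the standard hierarchy x^(-1/5) ≫ |ln x| as x → 0⁺.
The indeterminate product → 0, so the limit = 7.

Final answer: 7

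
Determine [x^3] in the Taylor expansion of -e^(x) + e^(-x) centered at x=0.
Expand to order 3: -e^(x) + e^(-x) = -x^3/3 - 2·x + O(x^4).
The coefficient of x^3 is -1/3.

Final answer: -1/3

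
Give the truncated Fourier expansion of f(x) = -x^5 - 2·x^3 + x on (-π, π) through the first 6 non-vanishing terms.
(-214 - 2·π^4 + 36·π^2)·sin(x) + (-3·π^2 + 7/2 + π^4)·sin(2·x) + (-2·π^4/3 + 46/81 + 4·π^2/27)·sin(3·x) + (-41/64 + 3·π^2/8 + π^4/2)·sin(4·x) + (-2·π^4/5 - 12·π^2/25 + 322/625)·sin(5·x) + (-67/162 + 13·π^2/27 + π^4/3)·sin(6·x)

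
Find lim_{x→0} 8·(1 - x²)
Direct substitution at x = 0 gives 8.

Final answer: 8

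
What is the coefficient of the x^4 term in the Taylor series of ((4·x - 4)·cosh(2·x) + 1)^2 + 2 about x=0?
Expand to order 4: ((4·x - 4)·cosh(2·x) + 1)^2 + 2 = 144·x^4 - 112·x^3 + 64·x^2 - 24·x + 11 + O(x^5).
The coefficient of x^4 is 144.

Final answer: 144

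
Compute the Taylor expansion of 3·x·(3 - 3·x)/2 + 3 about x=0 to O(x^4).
-9·x^2/2 + 9·x/2 + 3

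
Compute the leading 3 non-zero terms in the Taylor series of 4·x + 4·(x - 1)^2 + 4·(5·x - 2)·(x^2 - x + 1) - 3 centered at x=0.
-24·x^2 + 24·x - 7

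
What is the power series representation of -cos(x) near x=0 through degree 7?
x^6/720 - x^4/24 + x^2/2 - 1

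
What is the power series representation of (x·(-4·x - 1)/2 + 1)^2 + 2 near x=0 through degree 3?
2·x^3 - 15·x^2/4 - x + 3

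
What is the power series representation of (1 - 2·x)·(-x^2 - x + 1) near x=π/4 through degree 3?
-3·π/4 + π^2/16 + π^3/32 + 1 + (-3 + π/2 + 3·π^2/8)·(x - π/4) + (1 + 3·π/2)·(x - π/4)^2 + 2·(x - π/4)^3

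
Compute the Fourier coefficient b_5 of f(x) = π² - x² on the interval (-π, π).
b_5 = (1/π) ∫_{-π}^{π} f(x)·sin(5x) dx.
Evaluate the integral (use parity and integration by parts as needed): b_5 = 0.

Final answer: 0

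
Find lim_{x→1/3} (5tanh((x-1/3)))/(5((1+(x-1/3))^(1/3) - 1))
Both numerator and denominator → 0 as x → 1/3; this is a 0/0 indeterminate form.
Expand each to leading order near x = 1/3: numerator ~ 5·(x - 1/3), denominator ~ 5·(x - 1/3)/3.
The limit of the ratio is 3.

Final answer: 3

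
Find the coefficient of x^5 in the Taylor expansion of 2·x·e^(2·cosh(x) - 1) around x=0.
Expand to order 5: 2·x·e^(2·cosh(x) - 1) = 7·e·x^5/6 + 2·e·x^3 + 2·e·x + O(x^6).
The coefficient of x^5 is 7·e/6.

Final answer: 7·e/6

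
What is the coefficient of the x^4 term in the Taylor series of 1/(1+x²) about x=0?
Expand to order 4: 1/(1+x²) = x^4 - x^2 + 1 + O(x^5).
The coefficient of x^4 is 1.

Final answer: 1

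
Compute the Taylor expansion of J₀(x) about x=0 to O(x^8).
-x^6/2304 + x^4/64 - x^2/4 + 1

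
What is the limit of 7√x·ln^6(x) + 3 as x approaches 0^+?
The product is a 0·∞ indeterminate form at x → 0⁺.
Rewrite the product as 7·ln^6(x) / x^(-1/2) and apply L'Hôpital, or use the standard hierarchy x^(-1/2) ≫ |ln x|^6 as x → 0⁺.
The indeterminate product → 0, so the limit = 3.

Final answer: 3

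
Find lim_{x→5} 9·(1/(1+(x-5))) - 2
Direct substitution at x = 5 gives 7.

Final answer: 7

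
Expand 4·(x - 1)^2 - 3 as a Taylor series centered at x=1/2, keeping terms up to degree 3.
-2 - 4·(x - 1/2) + 4·(x - 1/2)^2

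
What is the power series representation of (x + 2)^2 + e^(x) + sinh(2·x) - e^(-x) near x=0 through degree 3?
5·x^3/3 + x^2 + 8·x + 4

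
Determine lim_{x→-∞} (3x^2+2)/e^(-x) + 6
The quotient is an ∞/∞ indeterminate form as x → -∞.
Compare growth rates of the dominant terms (exponentials ≫ polynomials ≫ logarithms), or apply L'Hôpital's rule; the quotient → 0.
Adding the constant: 0 + 6 = 6. Limit = 6.

Final answer: 6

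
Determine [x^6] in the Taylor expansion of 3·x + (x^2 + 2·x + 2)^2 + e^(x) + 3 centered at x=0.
Expand to order 6: 3·x + (x^2 + 2·x + 2)^2 + e^(x) + 3 = x^6/720 + x^5/120 + 25·x^4/24 + 25·x^3/6 + 17·x^2/2 + 12·x + 8 + O(x^7).
The coefficient of x^6 is 1/720.

Final answer: 1/720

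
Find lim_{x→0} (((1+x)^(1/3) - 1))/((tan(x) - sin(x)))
Both numerator and denominator → 0 as x → 0; this is a 0/0 indeterminate form.
Expand each to leading order near x = 0: numerator ~ x/3, denominator ~ x^3/2.
The limit of the ratio is ∞.

Final answer: ∞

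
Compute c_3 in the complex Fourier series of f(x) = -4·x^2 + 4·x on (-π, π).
Compute the real Fourier coefficients first: a_3 = 16/9, b_3 = 8/3.
Then c_3 = (a_3 − i·b_3)/2 = 8/9 - 4·i/3.

Final answer: 8/9 - 4·i/3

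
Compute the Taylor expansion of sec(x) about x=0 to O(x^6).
5·x^4/24 + x^2/2 + 1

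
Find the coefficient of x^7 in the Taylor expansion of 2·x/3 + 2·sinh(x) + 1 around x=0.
Expand to order 7: 2·x/3 + 2·sinh(x) + 1 = x^7/2520 + x^5/60 + x^3/3 + 8·x/3 + 1 + O(x^8).
The coefficient of x^7 is 1/2520.

Final answer: 1/2520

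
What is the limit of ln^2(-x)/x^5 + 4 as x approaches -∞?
The quotient is an ∞/∞ indeterminate form as x → -∞.
Compare growth rates of the dominant terms (exponentials ≫ polynomials ≫ logarithms), or apply L'Hôpital's rule; the quotient → 0.
Adding the constant: 0 + 4 = 4. Limit = 4.

Final answer: 4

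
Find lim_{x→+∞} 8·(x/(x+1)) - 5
Evaluate the dominant behaviour as x → +∞; each term tends to a finite value or vanishes.
Limit = 3.

Final answer: 3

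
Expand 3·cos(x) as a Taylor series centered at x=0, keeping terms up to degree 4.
x^4/8 - 3·x^2/2 + 3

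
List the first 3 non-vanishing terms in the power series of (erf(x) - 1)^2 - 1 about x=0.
4·x^3/(3·√(π)) + 4·x^2/π - 4·x/√(π)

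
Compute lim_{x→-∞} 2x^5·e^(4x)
This is a 0·∞ indeterminate form at x → -∞.
Rewrite the product as 2x^5 / e^(-4x) (an ∞/∞ form) and apply L'Hôpital, or use the standard hierarchy e^(4|x|) ≫ |x^5| as x → -∞.
The indeterminate product → 0, so the limit = 0.

Final answer: 0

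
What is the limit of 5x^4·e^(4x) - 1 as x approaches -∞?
The product is a 0·∞ indeterminate form at x → -∞.
Rewrite the product as 5x^4 / e^(-4x) (an ∞/∞ form) and apply L'Hôpital, or use the standard hierarchy e^(4|x|) ≫ |x^4| as x → -∞.
The indeterminate product → 0, so the limit = -1.

Final answer: -1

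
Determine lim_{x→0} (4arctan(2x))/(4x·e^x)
Both numerator and denominator → 0 as x → 0; this is a 0/0 indeterminate form.
Expand each to leading order near x = 0: numerator ~ 8·x, denominator ~ 4·x.
The limit of the ratio is 2.

Final answer: 2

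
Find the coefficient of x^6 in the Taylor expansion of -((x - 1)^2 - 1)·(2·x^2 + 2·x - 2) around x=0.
Expand to order 6: -((x - 1)^2 - 1)·(2·x^2 + 2·x - 2) = -2·x^4 + 2·x^3 + 6·x^2 - 4·x + O(x^7).
The coefficient of x^6 is 0.

Final answer: 0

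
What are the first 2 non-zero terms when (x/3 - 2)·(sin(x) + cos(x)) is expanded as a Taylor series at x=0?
-5·x/3 - 2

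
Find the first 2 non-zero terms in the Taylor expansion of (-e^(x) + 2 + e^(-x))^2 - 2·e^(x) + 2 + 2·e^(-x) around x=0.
6 - 12·x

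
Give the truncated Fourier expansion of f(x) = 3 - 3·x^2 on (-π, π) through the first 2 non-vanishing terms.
12·cos(x) - π^2 + 3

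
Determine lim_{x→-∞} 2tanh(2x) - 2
Evaluate the dominant behaviour as x → -∞; each term tends to a finite value or vanishes.
Limit = -4.

Final answer: -4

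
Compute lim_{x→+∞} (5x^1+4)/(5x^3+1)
This is an ∞/∞ indeterminate form as x → +∞.
Divide numerator and denominator by x^3 and let the lower-order terms vanish; the numerator's degree 1 is below the denominator's degree 3, so the quotient → 0.
Limit = 0.

Final answer: 0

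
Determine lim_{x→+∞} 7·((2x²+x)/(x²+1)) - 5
Evaluate the dominant behaviour as x → +∞; each term tends to a finite value or vanishes.
Limit = 9.

Final answer: 9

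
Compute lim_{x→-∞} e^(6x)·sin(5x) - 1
Evaluate the dominant behaviour as x → -∞; each term tends to a finite value or vanishes.
Limit = -1.

Final answer: -1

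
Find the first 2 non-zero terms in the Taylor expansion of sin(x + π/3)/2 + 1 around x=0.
x/4 + √(3)/4 + 1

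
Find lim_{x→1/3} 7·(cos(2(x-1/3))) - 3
Direct substitution at x = 1/3 gives 4.

Final answer: 4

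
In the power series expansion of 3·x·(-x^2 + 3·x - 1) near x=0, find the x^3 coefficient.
Expand to order 3: 3·x·(-x^2 + 3·x - 1) = -3·x^3 + 9·x^2 - 3·x + O(x^4).
The coefficient of x^3 is -3.

Final answer: -3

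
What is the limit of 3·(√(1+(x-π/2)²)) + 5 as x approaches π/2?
Direct substitution at x = π/2 gives 8.

Final answer: 8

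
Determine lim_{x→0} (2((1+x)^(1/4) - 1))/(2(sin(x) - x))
Both numerator and denominator → 0 as x → 0; this is a 0/0 indeterminate form.
Expand each to leading order near x = 0: numerator ~ x/2, denominator ~ -x^3/3.
The limit of the ratio is -∞.

Final answer: -∞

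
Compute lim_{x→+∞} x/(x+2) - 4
Evaluate the dominant behaviour as x → +∞; each term tends to a finite value or vanishes.
Limit = -3.

Final answer: -3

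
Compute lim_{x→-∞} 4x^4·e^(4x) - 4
The product is a 0·∞ indeterminate form at x → -∞.
Rewrite the product as 4x^4 / e^(-4x) (an ∞/∞ form) and apply L'Hôpital, or use the standard hierarchy e^(4|x|) ≫ |x^4| as x → -∞.
The indeterminate product → 0, so the limit = -4.

Final answer: -4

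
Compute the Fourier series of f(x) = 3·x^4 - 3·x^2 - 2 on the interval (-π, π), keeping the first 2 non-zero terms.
(156 - 24·π^2)·cos(x) - π^2 - 2 + 3·π^4/5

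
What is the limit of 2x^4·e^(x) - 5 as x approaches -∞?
The product is a 0·∞ indeterminate form at x → -∞.
Rewrite the product as 2x^4 / e^(-x) (an ∞/∞ form) and apply L'Hôpital, or use the standard hierarchy e^(|x|) ≫ |x^4| as x → -∞.
The indeterminate product → 0, so the limit = -5.

Final answer: -5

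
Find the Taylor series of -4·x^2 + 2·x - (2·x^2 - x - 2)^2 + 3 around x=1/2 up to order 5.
-1 + 2·(x - 1/2) + 3·(x - 1/2)^2 - 4·(x - 1/2)^3 - 4·(x - 1/2)^4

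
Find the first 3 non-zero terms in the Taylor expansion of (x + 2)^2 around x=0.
x^2 + 4·x + 4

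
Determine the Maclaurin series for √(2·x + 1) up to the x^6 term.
-21·x^6/16 + 7·x^5/8 - 5·x^4/8 + x^3/2 - x^2/2 + x + 1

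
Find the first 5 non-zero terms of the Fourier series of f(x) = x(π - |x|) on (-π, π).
8·sin(x)/π + 8·sin(3·x)/(27·π) + 8·sin(5·x)/(125·π) + 8·sin(7·x)/(343·π) + 8·sin(9·x)/(729·π)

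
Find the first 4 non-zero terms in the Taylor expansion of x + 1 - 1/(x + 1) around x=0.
-x^4 + x^3 - x^2 + 2·x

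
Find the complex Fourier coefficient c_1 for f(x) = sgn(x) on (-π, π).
Compute the real Fourier coefficients first: a_1 = 0, b_1 = 4/π.
Then c_1 = (a_1 − i·b_1)/2 = -2·i/π.

Final answer: -2·i/π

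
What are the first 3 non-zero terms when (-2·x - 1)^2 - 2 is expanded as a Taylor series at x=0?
4·x^2 + 4·x - 1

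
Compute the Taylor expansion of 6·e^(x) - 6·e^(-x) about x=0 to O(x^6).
x^5/10 + 2·x^3 + 12·x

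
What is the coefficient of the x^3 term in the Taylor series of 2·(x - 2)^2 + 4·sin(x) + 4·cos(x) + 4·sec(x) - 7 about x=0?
Expand to order 3: 2·(x - 2)^2 + 4·sin(x) + 4·cos(x) + 4·sec(x) - 7 = -2·x^3/3 + 2·x^2 - 4·x + 9 + O(x^4).
The coefficient of x^3 is -2/3.

Final answer: -2/3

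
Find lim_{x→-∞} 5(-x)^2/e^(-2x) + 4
The quotient is an ∞/∞ indeterminate form as x → -∞.
Compare growth rates of the dominant terms (exponentials ≫ polynomials ≫ logarithms), or apply L'Hôpital's rule; the quotient → 0.
Adding the constant: 0 + 4 = 4. Limit = 4.

Final answer: 4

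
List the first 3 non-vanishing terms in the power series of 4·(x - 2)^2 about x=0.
4·x^2 - 16·x + 16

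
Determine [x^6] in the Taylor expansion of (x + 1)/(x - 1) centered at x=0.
Expand to order 6: (x + 1)/(x - 1) = -2·x^6 - 2·x^5 - 2·x^4 - 2·x^3 - 2·x^2 - 2·x - 1 + O(x^7).
The coefficient of x^6 is -2.

Final answer: -2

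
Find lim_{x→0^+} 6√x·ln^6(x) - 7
The product is a 0·∞ indeterminate form at x → 0⁺.
Rewrite the product as 6·ln^6(x) / x^(-1/2) and apply L'Hôpital, or use the standard hierarchy x^(-1/2) ≫ |ln x|^6 as x → 0⁺.
The indeterminate product → 0, so the limit = -7.

Final answer: -7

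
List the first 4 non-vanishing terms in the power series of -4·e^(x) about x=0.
-2·x^3/3 - 2·x^2 - 4·x - 4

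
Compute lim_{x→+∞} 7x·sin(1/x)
As x → +∞: let u = 1/x → 0⁺; then 7·x·sin(1/x) = 7·1·sin(u)/u → 7·1·1 = 7.
Limit = 7.

Final answer: 7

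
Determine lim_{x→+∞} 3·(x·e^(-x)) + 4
Evaluate the dominant behaviour as x → +∞; each term tends to a finite value or vanishes.
Limit = 4.

Final answer: 4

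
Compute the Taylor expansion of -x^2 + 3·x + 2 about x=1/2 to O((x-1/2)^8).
13/4 + 2·(x - 1/2) - (x - 1/2)^2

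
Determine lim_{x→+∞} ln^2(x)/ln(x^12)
This is an ∞/∞ indeterminate form as x → +∞.
Write ln(x^12) = 12·ln(x), reducing the quotient to ln(x)/12 → ∞.
Limit = ∞.

Final answer: ∞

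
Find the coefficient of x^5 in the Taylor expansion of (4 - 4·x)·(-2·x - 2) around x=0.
Expand to order 5: (4 - 4·x)·(-2·x - 2) = 8·x^2 - 8 + O(x^6).
The coefficient of x^5 is 0.

Final answer: 0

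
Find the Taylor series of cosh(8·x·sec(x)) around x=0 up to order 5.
608·x^4/3 + 32·x^2 + 1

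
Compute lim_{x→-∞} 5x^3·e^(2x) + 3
The product is a 0·∞ indeterminate form at x → -∞.
Rewrite the product as 5x^3 / e^(-2x) (an ∞/∞ form) and apply L'Hôpital, or use the standard hierarchy e^(2|x|) ≫ |x^3| as x → -∞.
The indeterminate product → 0, so the limit = 3.

Final answer: 3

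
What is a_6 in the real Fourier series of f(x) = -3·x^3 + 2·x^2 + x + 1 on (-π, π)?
a_6 = (1/π) ∫_{-π}^{π} f(x)·cos(6x) dx.
Evaluate the integral (use parity and integration by parts as needed): a_6 = 2/9.

Final answer: 2/9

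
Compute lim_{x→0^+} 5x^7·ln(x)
This is a 0·∞ indeterminate form at x → 0⁺.
Rewrite the product as 5·ln(x) / x^(-7) and apply L'Hôpital, or use the standard hierarchy x^(-7) ≫ |ln x| as x → 0⁺.
The indeterminate product → 0, so the limit = 0.

Final answer: 0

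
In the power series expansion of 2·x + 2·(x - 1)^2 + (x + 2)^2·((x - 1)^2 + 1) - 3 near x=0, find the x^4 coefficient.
Expand to order 4: 2·x + 2·(x - 1)^2 + (x + 2)^2·((x - 1)^2 + 1) - 3 = x^4 + 2·x^3 - 2·x + 7 + O(x^5).
The coefficient of x^4 is 1.

Final answer: 1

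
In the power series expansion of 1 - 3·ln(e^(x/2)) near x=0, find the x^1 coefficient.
Expand to order 1: 1 - 3·ln(e^(x/2)) = 1 - 3·x/2 + O(x^2).
The coefficient of x^1 is -3/2.

Final answer: -3/2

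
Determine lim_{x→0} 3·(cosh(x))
Direct substitution at x = 0 gives 3.

Final answer: 3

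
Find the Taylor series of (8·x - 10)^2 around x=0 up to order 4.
64·x^2 - 160·x + 100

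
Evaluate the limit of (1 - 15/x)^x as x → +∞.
As x → +∞: this is the defining limit (1 - 15/x)^x → e^(-15).
Limit = e^(-15).

Final answer: e^(-15)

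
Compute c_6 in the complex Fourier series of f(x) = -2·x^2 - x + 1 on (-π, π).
Compute the real Fourier coefficients first: a_6 = -2/9, b_6 = 1/3.
Then c_6 = (a_6 − i·b_6)/2 = -1/9 - i/6.

Final answer: -1/9 - i/6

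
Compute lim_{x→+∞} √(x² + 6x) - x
As x → +∞: multiply by the conjugate to get (6x)/(√(x²+6x)+x); the denominator ~ 2x, so the limit is 6/2 = 3.
Limit = 3.

Final answer: 3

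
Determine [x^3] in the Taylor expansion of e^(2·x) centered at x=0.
Expand to order 3: e^(2·x) = 4·x^3/3 + 2·x^2 + 2·x + 1 + O(x^4).
The coefficient of x^3 is 4/3.

Final answer: 4/3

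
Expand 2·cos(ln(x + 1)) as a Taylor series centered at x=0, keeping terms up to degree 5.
2·x^5/3 - 5·x^4/6 + x^3 - x^2 + 2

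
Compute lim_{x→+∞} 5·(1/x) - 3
Evaluate the dominant behaviour as x → +∞; each term tends to a finite value or vanishes.
Limit = -3.

Final answer: -3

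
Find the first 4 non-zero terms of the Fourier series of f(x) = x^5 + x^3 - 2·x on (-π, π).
(-38·π^2 + 2·π^4 + 224)·sin(x) + (-π^4 - 4 + 4·π^2)·sin(2·x) + (-22·π^2/27 - 64/81 + 2·π^4/3)·sin(3·x) + (-π^4/2 + 61/64 + π^2/8)·sin(4·x)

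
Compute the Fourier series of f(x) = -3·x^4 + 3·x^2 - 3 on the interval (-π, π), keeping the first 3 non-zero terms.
(-156 + 24·π^2)·cos(x) + (12 - 6·π^2)·cos(2·x) - 3·π^4/5 - 3 + π^2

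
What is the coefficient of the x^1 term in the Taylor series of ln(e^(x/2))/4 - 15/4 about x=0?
Expand to order 1: ln(e^(x/2))/4 - 15/4 = x/8 - 15/4 + O(x^2).
The coefficient of x^1 is 1/8.

Final answer: 1/8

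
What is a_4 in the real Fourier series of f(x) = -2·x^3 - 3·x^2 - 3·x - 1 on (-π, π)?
a_4 = (1/π) ∫_{-π}^{π} f(x)·cos(4x) dx.
Evaluate the integral (use parity and integration by parts as needed): a_4 = -3/4.

Final answer: -3/4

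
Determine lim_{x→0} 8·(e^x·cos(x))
Direct substitution at x = 0 gives 8.

Final answer: 8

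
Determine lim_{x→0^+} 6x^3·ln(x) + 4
The product is a 0·∞ indeterminate form at x → 0⁺.
Rewrite the product as 6·ln(x) / x^(-3) and apply L'Hôpital, or use the standard hierarchy x^(-3) ≫ |ln x| as x → 0⁺.
The indeterminate product → 0, so the limit = 4.

Final answer: 4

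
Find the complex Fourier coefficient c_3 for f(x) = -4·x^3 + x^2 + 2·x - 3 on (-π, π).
Compute the real Fourier coefficients first: a_3 = -4/9, b_3 = 28/9 - 8·π^2/3.
Then c_3 = (a_3 − i·b_3)/2 = -2/9 - 14·i/9 + 4·i·π^2/3.

Final answer: -2/9 - 14·i/9 + 4·i·π^2/3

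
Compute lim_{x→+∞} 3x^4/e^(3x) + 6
The quotient is an ∞/∞ indeterminate form as x → +∞.
The exponential denominator e^(3x) dominates the polynomial numerator (e^x ≫ x^4 as x → ∞), so the quotient → 0.
Adding the constant: 0 + 6 = 6. Limit = 6.

Final answer: 6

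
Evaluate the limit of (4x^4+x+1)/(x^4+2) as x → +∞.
This is an ∞/∞ indeterminate form as x → +∞.
Divide numerator and denominator by x^4 and let the lower-order terms vanish; the leading terms give 4/1 = 4.
Limit = 4.

Final answer: 4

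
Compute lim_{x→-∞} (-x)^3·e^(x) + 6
The product is a 0·∞ indeterminate form at x → -∞.
Rewrite the product as (-x)^3 / e^(-x) (an ∞/∞ form) and apply L'Hôpital, or use the standard hierarchy e^(|x|) ≫ |(-x)^3| as x → -∞.
The indeterminate product → 0, so the limit = 6.

Final answer: 6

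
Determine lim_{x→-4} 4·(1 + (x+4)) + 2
Direct substitution at x = -4 gives 6.

Final answer: 6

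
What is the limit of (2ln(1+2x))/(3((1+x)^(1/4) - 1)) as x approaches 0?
Both numerator and denominator → 0 as x → 0; this is a 0/0 indeterminate form.
Expand each to leading order near x = 0: numerator ~ 4·x, denominator ~ 3·x/4.
The limit of the ratio is 16/3.

Final answer: 16/3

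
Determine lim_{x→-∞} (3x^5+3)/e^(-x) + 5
The quotient is an ∞/∞ indeterminate form as x → -∞.
Compare growth rates of the dominant terms (exponentials ≫ polynomials ≫ logarithms), or apply L'Hôpital's rule; the quotient → 0.
Adding the constant: 0 + 5 = 5. Limit = 5.

Final answer: 5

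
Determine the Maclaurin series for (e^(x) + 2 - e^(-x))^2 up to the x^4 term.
4·x^4/3 + 4·x^3/3 + 4·x^2 + 8·x + 4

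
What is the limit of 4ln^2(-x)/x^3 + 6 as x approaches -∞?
The quotient is an ∞/∞ indeterminate form as x → -∞.
Compare growth rates of the dominant terms (exponentials ≫ polynomials ≫ logarithms), or apply L'Hôpital's rule; the quotient → 0.
Adding the constant: 0 + 6 = 6. Limit = 6.

Final answer: 6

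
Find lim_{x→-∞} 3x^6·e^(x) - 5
The product is a 0·∞ indeterminate form at x → -∞.
Rewrite the product as 3x^6 / e^(-x) (an ∞/∞ form) and apply L'Hôpital, or use the standard hierarchy e^(|x|) ≫ |x^6| as x → -∞.
The indeterminate product → 0, so the limit = -5.

Final answer: -5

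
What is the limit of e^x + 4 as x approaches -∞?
Evaluate the dominant behaviour as x → -∞; each term tends to a finite value or vanishes.
Limit = 4.

Final answer: 4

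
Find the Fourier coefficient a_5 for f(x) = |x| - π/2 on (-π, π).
a_5 = (1/π) ∫_{-π}^{π} f(x)·cos(5x) dx.
Evaluate the integral (use parity and integration by parts as needed): a_5 = -4/(25·π).

Final answer: -4/(25·π)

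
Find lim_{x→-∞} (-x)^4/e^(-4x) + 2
The quotient is an ∞/∞ indeterminate form as x → -∞.
Compare growth rates of the dominant terms (exponentials ≫ polynomials ≫ logarithms), or apply L'Hôpital's rule; the quotient → 0.
Adding the constant: 0 + 2 = 2. Limit = 2.

Final answer: 2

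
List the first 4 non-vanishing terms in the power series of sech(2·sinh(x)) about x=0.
-148·x^6/45 + 8·x^4/3 - 2·x^2 + 1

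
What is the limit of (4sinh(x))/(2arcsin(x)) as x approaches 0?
Both numerator and denominator → 0 as x → 0; this is a 0/0 indeterminate form.
Expand each to leading order near x = 0: numerator ~ 4·x, denominator ~ 2·x.
The limit of the ratio is 2.

Final answer: 2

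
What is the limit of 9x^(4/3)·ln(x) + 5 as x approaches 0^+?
The product is a 0·∞ indeterminate form at x → 0⁺.
Rewrite the product as 9·ln(x) / x^(-4/3) and apply L'Hôpital, or use the standard hierarchy x^(-4/3) ≫ |ln x| as x → 0⁺.
The indeterminate product → 0, so the limit = 5.

Final answer: 5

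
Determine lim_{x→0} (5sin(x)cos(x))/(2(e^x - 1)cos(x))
Both numerator and denominator → 0 as x → 0; this is a 0/0 indeterminate form.
Expand each to leading order near x = 0: numerator ~ 5·x, denominator ~ 2·x.
The limit of the ratio is 5/2.

Final answer: 5/2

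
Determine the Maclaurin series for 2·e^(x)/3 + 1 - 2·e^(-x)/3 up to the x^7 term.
x^7/3780 + x^5/90 + 2·x^3/9 + 4·x/3 + 1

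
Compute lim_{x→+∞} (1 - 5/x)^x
As x → +∞: this is the defining limit (1 - 5/x)^x → e^(-5).
Limit = e^(-5).

Final answer: e^(-5)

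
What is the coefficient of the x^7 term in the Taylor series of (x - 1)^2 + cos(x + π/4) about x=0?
Expand to order 7: (x - 1)^2 + cos(x + π/4) = √(2)·x^7/10080 - √(2)·x^6/1440 - √(2)·x^5/240 + √(2)·x^4/48 + √(2)·x^3/12 + x^2·(1 - √(2)/4) + x·(-2 - √(2)/2) + √(2)/2 + 1 + O(x^8).
The coefficient of x^7 is √(2)/10080.

Final answer: √(2)/10080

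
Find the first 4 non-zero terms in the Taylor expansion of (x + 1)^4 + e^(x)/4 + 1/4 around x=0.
97·x^3/24 + 49·x^2/8 + 17·x/4 + 3/2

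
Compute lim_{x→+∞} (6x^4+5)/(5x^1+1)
This is an ∞/∞ indeterminate form as x → +∞.
Divide numerator and denominator by x^4 and let the lower-order terms vanish; the numerator's degree 4 exceeds the denominator's degree 1, so the quotient diverges.
Limit = ∞.

Final answer: ∞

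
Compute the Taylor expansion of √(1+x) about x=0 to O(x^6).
7·x^5/256 - 5·x^4/128 + x^3/16 - x^2/8 + x/2 + 1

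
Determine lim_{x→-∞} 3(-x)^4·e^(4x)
This is a 0·∞ indeterminate form at x → -∞.
Rewrite the product as 3(-x)^4 / e^(-4x) (an ∞/∞ form) and apply L'Hôpital, or use the standard hierarchy e^(4|x|) ≫ |(-x)^4| as x → -∞.
The indeterminate product → 0, so the limit = 0.

Final answer: 0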